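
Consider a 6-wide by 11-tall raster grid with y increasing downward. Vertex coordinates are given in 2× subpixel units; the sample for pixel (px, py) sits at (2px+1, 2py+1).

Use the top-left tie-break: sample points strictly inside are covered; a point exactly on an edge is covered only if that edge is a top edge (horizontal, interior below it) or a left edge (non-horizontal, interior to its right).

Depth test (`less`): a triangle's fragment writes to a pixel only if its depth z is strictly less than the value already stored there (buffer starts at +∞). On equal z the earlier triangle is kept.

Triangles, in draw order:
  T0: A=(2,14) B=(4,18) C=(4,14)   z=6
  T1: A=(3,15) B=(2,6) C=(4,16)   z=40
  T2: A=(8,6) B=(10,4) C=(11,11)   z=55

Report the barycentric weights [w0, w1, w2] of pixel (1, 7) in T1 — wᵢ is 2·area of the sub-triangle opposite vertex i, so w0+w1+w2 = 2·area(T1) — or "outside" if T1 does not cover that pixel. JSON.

T0:
  2·area = 8  (B↔C swapped to make it positive)
  edge (2, 14)→(4, 14): d=(2,0) top-left  bias=+0
  edge (4, 14)→(4, 18): d=(0,4) right/bottom  bias=-1
  edge (4, 18)→(2, 14): d=(-2,-4) top-left  bias=+0
    (1,7)@(3, 15): e=[2,4,2] → #
    (2,7)@(5, 15): e=[2,-4,10] → ·
    (1,8)@(3, 17): e=[6,4,-2] → ·
  covered (1 px):
    · · · · · ·
    · · · · · ·
    · · · · · ·
    · · · · · ·
    · · · · · ·
    · · · · · ·
    · · · · · ·
    · # · · · ·
    · · · · · ·
    · · · · · ·
    · · · · · ·
T1:
  2·area = 8
  edge (3, 15)→(2, 6): d=(-1,-9) top-left  bias=+0
  edge (2, 6)→(4, 16): d=(2,10) right/bottom  bias=-1
  edge (4, 16)→(3, 15): d=(-1,-1) top-left  bias=+0
    (0,0)@(1, 1): e=[-4,0,12] → ·  [on edge]
    (1,5)@(3, 11): e=[4,0,4] → ·  [on edge]
    (0,6)@(1, 13): e=[-16,24,0] → ·  [on edge]
    (1,6)@(3, 13): e=[2,4,2] → #
    (2,6)@(5, 13): e=[20,-16,4] → ·
    (1,7)@(3, 15): e=[0,8,0] → #  [on edge]
    (2,7)@(5, 15): e=[18,-12,2] → ·
    (1,8)@(3, 17): e=[-2,12,-2] → ·
    (2,8)@(5, 17): e=[16,-8,0] → ·  [on edge]
    (3,9)@(7, 19): e=[32,-24,0] → ·  [on edge]
    (2,10)@(5, 21): e=[12,0,-4] → ·  [on edge]
    (4,10)@(9, 21): e=[48,-40,0] → ·  [on edge]
  covered (2 px):
    · · · · · ·
    · · · · · ·
    · · · · · ·
    · · · · · ·
    · · · · · ·
    · · · · · ·
    · # · · · ·
    · # · · · ·
    · · · · · ·
    · · · · · ·
    · · · · · ·
T2:
  2·area = 16
  edge (8, 6)→(10, 4): d=(2,-2) top-left  bias=+0
  edge (10, 4)→(11, 11): d=(1,7) right/bottom  bias=-1
  edge (11, 11)→(8, 6): d=(-3,-5) top-left  bias=+0
    (2,0)@(5, 1): e=[-16,32,0] → ·  [on edge]
    (5,1)@(11, 3): e=[0,-8,24] → ·  [on edge]
    (4,2)@(9, 5): e=[0,8,8] → #  [on edge]
    (5,2)@(11, 5): e=[4,-6,18] → ·
    (3,3)@(7, 7): e=[0,24,-8] → ·  [on edge]
    (4,3)@(9, 7): e=[4,10,2] → #
    (5,3)@(11, 7): e=[8,-4,12] → ·
    (2,4)@(5, 9): e=[0,40,-24] → ·  [on edge]
    (4,4)@(9, 9): e=[8,12,-4] → ·
    (1,5)@(3, 11): e=[0,56,-40] → ·  [on edge]
    (5,5)@(11, 11): e=[16,0,0] → ·  [on edge]
    (0,6)@(1, 13): e=[0,72,-56] → ·  [on edge]
  covered (2 px):
    · · · · · ·
    · · · · · ·
    · · · · # ·
    · · · · # ·
    · · · · · ·
    · · · · · ·
    · · · · · ·
    · · · · · ·
    · · · · · ·
    · · · · · ·
    · · · · · ·

Answer: [8,0,0]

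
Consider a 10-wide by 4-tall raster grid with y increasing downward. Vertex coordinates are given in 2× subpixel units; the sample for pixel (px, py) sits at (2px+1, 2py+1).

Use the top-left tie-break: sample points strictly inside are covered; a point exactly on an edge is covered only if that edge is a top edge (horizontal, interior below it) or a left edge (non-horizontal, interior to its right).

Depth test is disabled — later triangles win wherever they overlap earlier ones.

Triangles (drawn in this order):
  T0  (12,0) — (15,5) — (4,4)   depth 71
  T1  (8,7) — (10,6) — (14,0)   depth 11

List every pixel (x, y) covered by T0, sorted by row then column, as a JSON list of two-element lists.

T0:
  2·area = 52
  edge (12, 0)→(15, 5): d=(3,5) right/bottom  bias=-1
  edge (15, 5)→(4, 4): d=(-11,-1) top-left  bias=+0
  edge (4, 4)→(12, 0): d=(8,-4) top-left  bias=+0
    (5,0)@(11, 1): e=[8,40,4] → X
    (6,0)@(13, 1): e=[-2,42,12] → .
    (3,1)@(7, 3): e=[34,14,4] → X
    (4,1)@(9, 3): e=[24,16,12] → X
    (6,1)@(13, 3): e=[4,20,28] → X
    (7,1)@(15, 3): e=[-6,22,36] → .
    (3,2)@(7, 5): e=[40,-8,20] → .
    (4,2)@(9, 5): e=[30,-6,28] → .
    (5,2)@(11, 5): e=[20,-4,36] → .
    (6,2)@(13, 5): e=[10,-2,44] → .
    (7,2)@(15, 5): e=[0,0,52] → .  [on edge]
  covered (5 px):
    . . . . . X . . . .
    . . . X X X X . . .
    . . . . . . . . . .
    . . . . . . . . . .
T1:
  2·area = 8  (B↔C swapped to make it positive)
  edge (8, 7)→(14, 0): d=(6,-7) top-left  bias=+0
  edge (14, 0)→(10, 6): d=(-4,6) right/bottom  bias=-1
  edge (10, 6)→(8, 7): d=(-2,1) right/bottom  bias=-1
  covered (0 px):
    . . . . . . . . . .
    . . . . . . . . . .
    . . . . . . . . . .
    . . . . . . . . . .

Answer: [[5,0],[3,1],[4,1],[5,1],[6,1]]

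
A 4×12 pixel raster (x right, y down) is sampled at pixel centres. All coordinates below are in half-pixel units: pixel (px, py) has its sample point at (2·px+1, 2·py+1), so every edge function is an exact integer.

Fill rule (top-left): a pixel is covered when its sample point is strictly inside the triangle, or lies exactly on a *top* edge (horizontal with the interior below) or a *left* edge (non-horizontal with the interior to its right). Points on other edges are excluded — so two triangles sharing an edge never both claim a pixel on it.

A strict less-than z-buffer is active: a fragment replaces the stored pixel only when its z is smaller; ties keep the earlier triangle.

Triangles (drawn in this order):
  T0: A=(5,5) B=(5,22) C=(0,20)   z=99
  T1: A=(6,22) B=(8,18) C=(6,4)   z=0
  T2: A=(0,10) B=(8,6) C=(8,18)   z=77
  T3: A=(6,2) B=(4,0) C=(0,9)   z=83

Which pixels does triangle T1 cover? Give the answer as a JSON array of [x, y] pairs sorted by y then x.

T0:
  2·area = 85
  edge (5, 5)→(5, 22): d=(0,17) right/bottom  bias=-1
  edge (5, 22)→(0, 20): d=(-5,-2) top-left  bias=+0
  edge (0, 20)→(5, 5): d=(5,-15) top-left  bias=+0
    (2,0)@(5, 1): e=[0,105,-20] → ·  [on edge]
    (2,1)@(5, 3): e=[0,95,-10] → ·  [on edge]
    (2,2)@(5, 5): e=[0,85,0] → ·  [on edge]
    (2,3)@(5, 7): e=[0,75,10] → ·  [on edge]
    (2,4)@(5, 9): e=[0,65,20] → ·  [on edge]
    (1,5)@(3, 11): e=[34,51,0] → █  [on edge]
    (2,5)@(5, 11): e=[0,55,30] → ·  [on edge]
    (1,6)@(3, 13): e=[34,41,10] → █
    (2,6)@(5, 13): e=[0,45,40] → ·  [on edge]
    (1,7)@(3, 15): e=[34,31,20] → █
    (2,7)@(5, 15): e=[0,35,50] → ·  [on edge]
    (0,8)@(1, 17): e=[68,17,0] → █  [on edge]
    (2,8)@(5, 17): e=[0,25,60] → ·  [on edge]
    (2,9)@(5, 19): e=[0,15,70] → ·  [on edge]
    (2,10)@(5, 21): e=[0,5,80] → ·  [on edge]
    (2,11)@(5, 23): e=[0,-5,90] → ·  [on edge]
  covered (8 px):
    · · · ·
    · · · ·
    · · · ·
    · · · ·
    · · · ·
    · █ · ·
    · █ · ·
    · █ · ·
    █ █ · ·
    █ █ · ·
    · █ · ·
    · · · ·
T1:
  2·area = 36  (B↔C swapped to make it positive)
  edge (6, 22)→(6, 4): d=(0,-18) top-left  bias=+0
  edge (6, 4)→(8, 18): d=(2,14) right/bottom  bias=-1
  edge (8, 18)→(6, 22): d=(-2,4) right/bottom  bias=-1
    (3,5)@(7, 11): e=[18,0,18] → ·  [on edge]
    (3,6)@(7, 13): e=[18,4,14] → █
    (3,7)@(7, 15): e=[18,8,10] → █
    (3,8)@(7, 17): e=[18,12,6] → █
    (3,9)@(7, 19): e=[18,16,2] → █
    (3,10)@(7, 21): e=[18,20,-2] → ·
  covered (4 px):
    · · · ·
    · · · ·
    · · · ·
    · · · ·
    · · · ·
    · · · ·
    · · · █
    · · · █
    · · · █
    · · · █
    · · · ·
    · · · ·
T2:
  2·area = 96
  edge (0, 10)→(8, 6): d=(8,-4) top-left  bias=+0
  edge (8, 6)→(8, 18): d=(0,12) right/bottom  bias=-1
  edge (8, 18)→(0, 10): d=(-8,-8) top-left  bias=+0
    (3,3)@(7, 7): e=[4,12,80] → █
    (1,4)@(3, 9): e=[4,60,32] → █
    (2,4)@(5, 9): e=[12,36,48] → █
    (0,5)@(1, 11): e=[12,84,0] → █  [on edge]
    (0,6)@(1, 13): e=[28,84,-16] → ·
    (1,6)@(3, 13): e=[36,60,0] → █  [on edge]
    (1,7)@(3, 15): e=[52,60,-16] → ·
    (2,7)@(5, 15): e=[60,36,0] → █  [on edge]
    (2,8)@(5, 17): e=[76,36,-16] → ·
    (3,8)@(7, 17): e=[84,12,0] → █  [on edge]
    (3,9)@(7, 19): e=[100,12,-16] → ·
  covered (14 px):
    · · · ·
    · · · ·
    · · · ·
    · · · █
    · █ █ █
    █ █ █ █
    · █ █ █
    · · █ █
    · · · █
    · · · ·
    · · · ·
    · · · ·
T3:
  2·area = 26  (B↔C swapped to make it positive)
  edge (6, 2)→(0, 9): d=(-6,7) right/bottom  bias=-1
  edge (0, 9)→(4, 0): d=(4,-9) top-left  bias=+0
  edge (4, 0)→(6, 2): d=(2,2) right/bottom  bias=-1
    (2,0)@(5, 1): e=[13,13,0] → ·  [on edge]
    (1,1)@(3, 3): e=[15,3,8] → █
    (2,1)@(5, 3): e=[1,21,4] → █
    (3,1)@(7, 3): e=[-13,39,0] → ·  [on edge]
    (1,2)@(3, 5): e=[3,11,12] → █
    (2,2)@(5, 5): e=[-11,29,8] → ·
    (0,3)@(1, 7): e=[5,1,20] → █
    (1,3)@(3, 7): e=[-9,19,16] → ·
    (0,4)@(1, 9): e=[-7,9,24] → ·
  covered (4 px):
    · · · ·
    · █ █ ·
    · █ · ·
    █ · · ·
    · · · ·
    · · · ·
    · · · ·
    · · · ·
    · · · ·
    · · · ·
    · · · ·
    · · · ·

Answer: [[3,6],[3,7],[3,8],[3,9]]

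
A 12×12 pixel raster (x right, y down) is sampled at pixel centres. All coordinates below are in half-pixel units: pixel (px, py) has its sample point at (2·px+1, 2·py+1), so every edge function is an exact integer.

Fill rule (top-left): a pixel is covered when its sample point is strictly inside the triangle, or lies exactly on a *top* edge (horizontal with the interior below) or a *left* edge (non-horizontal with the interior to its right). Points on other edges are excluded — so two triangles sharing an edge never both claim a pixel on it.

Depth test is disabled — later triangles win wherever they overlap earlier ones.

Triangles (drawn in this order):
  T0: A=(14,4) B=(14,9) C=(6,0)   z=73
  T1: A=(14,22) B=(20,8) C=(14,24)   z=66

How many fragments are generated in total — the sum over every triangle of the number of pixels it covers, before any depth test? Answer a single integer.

T0:
  2·area = 40
  edge (14, 4)→(14, 9): d=(0,5) right/bottom  bias=-1
  edge (14, 9)→(6, 0): d=(-8,-9) top-left  bias=+0
  edge (6, 0)→(14, 4): d=(8,4) right/bottom  bias=-1
    (3,0)@(7, 1): e=[35,1,4] → #
    (4,0)@(9, 1): e=[25,19,-4] → ·
    (3,1)@(7, 3): e=[35,-15,20] → ·
    (4,1)@(9, 3): e=[25,3,12] → #
    (5,1)@(11, 3): e=[15,21,4] → #
    (6,1)@(13, 3): e=[5,39,-4] → ·
    (4,2)@(9, 5): e=[25,-13,28] → ·
    (5,2)@(11, 5): e=[15,5,20] → #
    (6,2)@(13, 5): e=[5,23,12] → #
    (7,2)@(15, 5): e=[-5,41,4] → ·
    (5,3)@(11, 7): e=[15,-11,36] → ·
    (6,3)@(13, 7): e=[5,7,28] → #
  covered (6 px):
    · · · # · · · · · · · ·
    · · · · # # · · · · · ·
    · · · · · # # · · · · ·
    · · · · · · # · · · · ·
    · · · · · · · · · · · ·
    · · · · · · · · · · · ·
    · · · · · · · · · · · ·
    · · · · · · · · · · · ·
    · · · · · · · · · · · ·
    · · · · · · · · · · · ·
    · · · · · · · · · · · ·
    · · · · · · · · · · · ·
T1:
  2·area = 12
  edge (14, 22)→(20, 8): d=(6,-14) top-left  bias=+0
  edge (20, 8)→(14, 24): d=(-6,16) right/bottom  bias=-1
  edge (14, 24)→(14, 22): d=(0,-2) top-left  bias=+0
    (11,0)@(23, 1): e=[0,-6,18] → ·  [on edge]
    (8,7)@(17, 15): e=[0,6,6] → #  [on edge]
    (9,7)@(19, 15): e=[28,-26,10] → ·
    (8,8)@(17, 17): e=[12,-6,6] → ·
    (7,10)@(15, 21): e=[8,2,2] → #
    (8,10)@(17, 21): e=[36,-30,6] → ·
    (7,11)@(15, 23): e=[20,-10,2] → ·
  covered (2 px):
    · · · · · · · · · · · ·
    · · · · · · · · · · · ·
    · · · · · · · · · · · ·
    · · · · · · · · · · · ·
    · · · · · · · · · · · ·
    · · · · · · · · · · · ·
    · · · · · · · · · · · ·
    · · · · · · · · # · · ·
    · · · · · · · · · · · ·
    · · · · · · · · · · · ·
    · · · · · · · # · · · ·
    · · · · · · · · · · · ·

Result: 8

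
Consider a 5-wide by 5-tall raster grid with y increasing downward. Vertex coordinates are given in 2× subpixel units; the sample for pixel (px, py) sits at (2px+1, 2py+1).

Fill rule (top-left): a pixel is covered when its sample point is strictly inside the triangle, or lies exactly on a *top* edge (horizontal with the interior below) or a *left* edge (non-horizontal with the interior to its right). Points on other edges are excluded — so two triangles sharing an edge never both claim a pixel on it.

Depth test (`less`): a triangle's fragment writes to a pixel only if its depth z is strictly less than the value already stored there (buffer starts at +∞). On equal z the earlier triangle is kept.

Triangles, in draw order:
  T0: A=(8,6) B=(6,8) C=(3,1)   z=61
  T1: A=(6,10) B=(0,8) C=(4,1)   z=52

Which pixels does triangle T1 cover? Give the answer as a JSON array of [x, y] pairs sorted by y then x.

T0:
  2·area = 20
  edge (8, 6)→(6, 8): d=(-2,2) right/bottom  bias=-1
  edge (6, 8)→(3, 1): d=(-3,-7) top-left  bias=+0
  edge (3, 1)→(8, 6): d=(5,5) right/bottom  bias=-1
    (1,0)@(3, 1): e=[20,0,0] → .  [on edge]
    (2,1)@(5, 3): e=[12,8,0] → .  [on edge]
    (2,2)@(5, 5): e=[8,2,10] → X
    (3,2)@(7, 5): e=[4,16,0] → .  [on edge]
    (4,2)@(9, 5): e=[0,30,-10] → .  [on edge]
    (2,3)@(5, 7): e=[4,-4,20] → .
    (3,3)@(7, 7): e=[0,10,10] → .  [on edge]
    (4,3)@(9, 7): e=[-4,24,0] → .  [on edge]
    (2,4)@(5, 9): e=[0,-10,30] → .  [on edge]
  covered (1 px):
    . . . . .
    . . . . .
    . . X . .
    . . . . .
    . . . . .
T1:
  2·area = 50
  edge (6, 10)→(0, 8): d=(-6,-2) top-left  bias=+0
  edge (0, 8)→(4, 1): d=(4,-7) top-left  bias=+0
  edge (4, 1)→(6, 10): d=(2,9) right/bottom  bias=-1
    (1,1)@(3, 3): e=[36,1,13] → X
    (2,1)@(5, 3): e=[40,15,-5] → .
    (1,2)@(3, 5): e=[24,9,17] → X
    (2,2)@(5, 5): e=[28,23,-1] → .
    (0,3)@(1, 7): e=[8,3,39] → X
    (2,3)@(5, 7): e=[16,31,3] → X
    (3,3)@(7, 7): e=[20,45,-15] → .
    (0,4)@(1, 9): e=[-4,11,43] → .
    (1,4)@(3, 9): e=[0,25,25] → X  [on edge]
    (3,4)@(7, 9): e=[8,53,-11] → .
  covered (7 px):
    . . . . .
    . X . . .
    . X . . .
    X X X . .
    . X X . .

Result: [[1,1],[1,2],[0,3],[1,3],[2,3],[1,4],[2,4]]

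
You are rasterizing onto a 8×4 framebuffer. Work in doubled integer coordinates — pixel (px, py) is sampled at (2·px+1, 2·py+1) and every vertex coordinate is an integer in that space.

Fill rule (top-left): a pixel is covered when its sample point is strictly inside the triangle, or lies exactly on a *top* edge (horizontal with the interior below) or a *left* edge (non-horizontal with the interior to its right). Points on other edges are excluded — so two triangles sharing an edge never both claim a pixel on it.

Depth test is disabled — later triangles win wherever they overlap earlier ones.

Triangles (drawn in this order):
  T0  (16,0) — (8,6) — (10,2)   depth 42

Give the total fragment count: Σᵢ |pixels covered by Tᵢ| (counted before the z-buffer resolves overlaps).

T0:
  2·area = 20
  edge (16, 0)→(8, 6): d=(-8,6) right/bottom  bias=-1
  edge (8, 6)→(10, 2): d=(2,-4) top-left  bias=+0
  edge (10, 2)→(16, 0): d=(6,-2) top-left  bias=+0
    (6,0)@(13, 1): e=[10,10,0] → █  [on edge]
    (7,0)@(15, 1): e=[-2,18,4] → ·
    (3,1)@(7, 3): e=[30,-10,0] → ·  [on edge]
    (5,1)@(11, 3): e=[6,6,8] → █
    (6,1)@(13, 3): e=[-6,14,12] → ·
    (0,2)@(1, 5): e=[50,-30,0] → ·  [on edge]
    (4,2)@(9, 5): e=[2,2,16] → █
    (5,2)@(11, 5): e=[-10,10,20] → ·
    (4,3)@(9, 7): e=[-14,6,28] → ·
  covered (3 px):
    · · · · · · █ ·
    · · · · · █ · ·
    · · · · █ · · ·
    · · · · · · · ·

Final: 3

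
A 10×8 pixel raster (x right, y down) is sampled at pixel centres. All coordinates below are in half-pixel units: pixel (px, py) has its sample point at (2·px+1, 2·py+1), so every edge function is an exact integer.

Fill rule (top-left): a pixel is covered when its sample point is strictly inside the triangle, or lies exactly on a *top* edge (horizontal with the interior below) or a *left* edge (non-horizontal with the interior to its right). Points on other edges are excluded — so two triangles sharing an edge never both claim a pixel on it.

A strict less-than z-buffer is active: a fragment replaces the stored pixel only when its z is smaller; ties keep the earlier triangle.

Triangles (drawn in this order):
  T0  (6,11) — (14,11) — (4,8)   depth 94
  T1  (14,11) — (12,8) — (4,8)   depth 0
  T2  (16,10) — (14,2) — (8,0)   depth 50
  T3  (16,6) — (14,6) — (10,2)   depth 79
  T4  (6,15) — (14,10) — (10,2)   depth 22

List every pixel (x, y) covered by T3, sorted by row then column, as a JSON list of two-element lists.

T0:
  2·area = 24  (B↔C swapped to make it positive)
  edge (6, 11)→(4, 8): d=(-2,-3) top-left  bias=+0
  edge (4, 8)→(14, 11): d=(10,3) right/bottom  bias=-1
  edge (14, 11)→(6, 11): d=(-8,0) right/bottom  bias=-1
    (2,4)@(5, 9): e=[1,7,16] → X
    (3,4)@(7, 9): e=[7,1,16] → X
    (4,4)@(9, 9): e=[13,-5,16] → .
    (0,5)@(1, 11): e=[-15,39,0] → .  [on edge]
    (1,5)@(3, 11): e=[-9,33,0] → .  [on edge]
    (2,5)@(5, 11): e=[-3,27,0] → .  [on edge]
    (3,5)@(7, 11): e=[3,21,0] → .  [on edge]
    (4,5)@(9, 11): e=[9,15,0] → .  [on edge]
    (5,5)@(11, 11): e=[15,9,0] → .  [on edge]
    (6,5)@(13, 11): e=[21,3,0] → .  [on edge]
    (7,5)@(15, 11): e=[27,-3,0] → .  [on edge]
    (8,5)@(17, 11): e=[33,-9,0] → .  [on edge]
    (9,5)@(19, 11): e=[39,-15,0] → .  [on edge]
  covered (2 px):
    . . . . . . . . . .
    . . . . . . . . . .
    . . . . . . . . . .
    . . . . . . . . . .
    . . X X . . . . . .
    . . . . . . . . . .
    . . . . . . . . . .
    . . . . . . . . . .
T1:
  2·area = 24  (B↔C swapped to make it positive)
  edge (14, 11)→(4, 8): d=(-10,-3) top-left  bias=+0
  edge (4, 8)→(12, 8): d=(8,0) top-left  bias=+0
  edge (12, 8)→(14, 11): d=(2,3) right/bottom  bias=-1
    (4,4)@(9, 9): e=[5,8,11] → X
    (5,4)@(11, 9): e=[11,8,5] → X
    (6,4)@(13, 9): e=[17,8,-1] → .
    (4,5)@(9, 11): e=[-15,24,15] → .
    (5,5)@(11, 11): e=[-9,24,9] → .
  covered (2 px):
    . . . . . . . . . .
    . . . . . . . . . .
    . . . . . . . . . .
    . . . . . . . . . .
    . . . . X X . . . .
    . . . . . . . . . .
    . . . . . . . . . .
    . . . . . . . . . .
T2:
  2·area = 44  (B↔C swapped to make it positive)
  edge (16, 10)→(8, 0): d=(-8,-10) top-left  bias=+0
  edge (8, 0)→(14, 2): d=(6,2) right/bottom  bias=-1
  edge (14, 2)→(16, 10): d=(2,8) right/bottom  bias=-1
    (4,0)@(9, 1): e=[2,4,38] → X
    (5,0)@(11, 1): e=[22,0,22] → .  [on edge]
    (4,1)@(9, 3): e=[-14,16,42] → .
    (5,1)@(11, 3): e=[6,12,26] → X
    (6,1)@(13, 3): e=[26,8,10] → X
    (7,1)@(15, 3): e=[46,4,-6] → .
    (8,1)@(17, 3): e=[66,0,-22] → .  [on edge]
    (5,2)@(11, 5): e=[-10,24,30] → .
    (6,2)@(13, 5): e=[10,20,14] → X
    (7,2)@(15, 5): e=[30,16,-2] → .
    (6,3)@(13, 7): e=[-6,32,18] → .
    (7,3)@(15, 7): e=[14,28,2] → X
  covered (5 px):
    . . . . X . . . . .
    . . . . . X X . . .
    . . . . . . X . . .
    . . . . . . . X . .
    . . . . . . . . . .
    . . . . . . . . . .
    . . . . . . . . . .
    . . . . . . . . . .
T3:
  2·area = 8
  edge (16, 6)→(14, 6): d=(-2,0) right/bottom  bias=-1
  edge (14, 6)→(10, 2): d=(-4,-4) top-left  bias=+0
  edge (10, 2)→(16, 6): d=(6,4) right/bottom  bias=-1
    (4,0)@(9, 1): e=[10,0,-2] → .  [on edge]
    (5,1)@(11, 3): e=[6,0,2] → X  [on edge]
    (6,1)@(13, 3): e=[6,8,-6] → .
    (5,2)@(11, 5): e=[2,-8,14] → .
    (6,2)@(13, 5): e=[2,0,6] → X  [on edge]
    (7,2)@(15, 5): e=[2,8,-2] → .
    (6,3)@(13, 7): e=[-2,-8,18] → .
    (7,3)@(15, 7): e=[-2,0,10] → .  [on edge]
    (8,4)@(17, 9): e=[-6,0,14] → .  [on edge]
    (9,5)@(19, 11): e=[-10,0,18] → .  [on edge]
  covered (2 px):
    . . . . . . . . . .
    . . . . . X . . . .
    . . . . . . X . . .
    . . . . . . . . . .
    . . . . . . . . . .
    . . . . . . . . . .
    . . . . . . . . . .
    . . . . . . . . . .
T4:
  2·area = 84  (B↔C swapped to make it positive)
  edge (6, 15)→(10, 2): d=(4,-13) top-left  bias=+0
  edge (10, 2)→(14, 10): d=(4,8) right/bottom  bias=-1
  edge (14, 10)→(6, 15): d=(-8,5) right/bottom  bias=-1
    (5,2)@(11, 5): e=[25,4,55] → X
    (6,2)@(13, 5): e=[51,-12,45] → .
    (4,3)@(9, 7): e=[7,28,49] → X
    (6,3)@(13, 7): e=[59,-4,29] → .
    (4,4)@(9, 9): e=[15,36,33] → X
    (6,4)@(13, 9): e=[67,4,13] → X
    (7,4)@(15, 9): e=[93,-12,3] → .
    (4,5)@(9, 11): e=[23,44,17] → X
    (6,5)@(13, 11): e=[75,12,-3] → .
    (3,6)@(7, 13): e=[5,68,11] → X
    (5,6)@(11, 13): e=[57,36,-9] → .
    (3,7)@(7, 15): e=[13,76,-5] → .
  covered (10 px):
    . . . . . . . . . .
    . . . . . . . . . .
    . . . . . X . . . .
    . . . . X X . . . .
    . . . . X X X . . .
    . . . . X X . . . .
    . . . X X . . . . .
    . . . . . . . . . .

Answer: [[5,1],[6,2]]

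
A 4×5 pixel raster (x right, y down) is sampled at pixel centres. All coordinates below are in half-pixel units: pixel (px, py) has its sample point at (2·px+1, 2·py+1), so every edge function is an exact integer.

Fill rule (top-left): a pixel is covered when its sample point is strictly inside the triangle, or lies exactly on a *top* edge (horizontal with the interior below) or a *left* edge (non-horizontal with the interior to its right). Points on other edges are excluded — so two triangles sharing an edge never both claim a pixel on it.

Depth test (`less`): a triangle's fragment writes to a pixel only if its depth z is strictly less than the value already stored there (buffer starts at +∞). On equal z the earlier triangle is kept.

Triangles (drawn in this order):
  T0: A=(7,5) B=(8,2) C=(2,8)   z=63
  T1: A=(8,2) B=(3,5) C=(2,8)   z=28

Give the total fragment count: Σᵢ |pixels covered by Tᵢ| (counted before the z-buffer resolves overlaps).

T0:
  2·area = 12  (B↔C swapped to make it positive)
  edge (7, 5)→(2, 8): d=(-5,3) right/bottom  bias=-1
  edge (2, 8)→(8, 2): d=(6,-6) top-left  bias=+0
  edge (8, 2)→(7, 5): d=(-1,3) right/bottom  bias=-1
    (3,1)@(7, 3): e=[10,0,2] → █  [on edge]
    (2,2)@(5, 5): e=[6,0,6] → █  [on edge]
    (3,2)@(7, 5): e=[0,12,0] → ·  [on edge]
    (1,3)@(3, 7): e=[2,0,10] → █  [on edge]
    (2,3)@(5, 7): e=[-4,12,4] → ·
    (0,4)@(1, 9): e=[-2,0,14] → ·  [on edge]
    (1,4)@(3, 9): e=[-8,12,8] → ·
  covered (3 px):
    · · · ·
    · · · █
    · · █ ·
    · █ · ·
    · · · ·
T1:
  2·area = 12  (B↔C swapped to make it positive)
  edge (8, 2)→(2, 8): d=(-6,6) right/bottom  bias=-1
  edge (2, 8)→(3, 5): d=(1,-3) top-left  bias=+0
  edge (3, 5)→(8, 2): d=(5,-3) top-left  bias=+0
    (3,1)@(7, 3): e=[0,10,2] → ·  [on edge]
    (1,2)@(3, 5): e=[12,0,0] → █  [on edge]
    (2,2)@(5, 5): e=[0,6,6] → ·  [on edge]
    (1,3)@(3, 7): e=[0,2,10] → ·  [on edge]
    (0,4)@(1, 9): e=[0,-2,14] → ·  [on edge]
  covered (1 px):
    · · · ·
    · · · ·
    · █ · ·
    · · · ·
    · · · ·

Result: 4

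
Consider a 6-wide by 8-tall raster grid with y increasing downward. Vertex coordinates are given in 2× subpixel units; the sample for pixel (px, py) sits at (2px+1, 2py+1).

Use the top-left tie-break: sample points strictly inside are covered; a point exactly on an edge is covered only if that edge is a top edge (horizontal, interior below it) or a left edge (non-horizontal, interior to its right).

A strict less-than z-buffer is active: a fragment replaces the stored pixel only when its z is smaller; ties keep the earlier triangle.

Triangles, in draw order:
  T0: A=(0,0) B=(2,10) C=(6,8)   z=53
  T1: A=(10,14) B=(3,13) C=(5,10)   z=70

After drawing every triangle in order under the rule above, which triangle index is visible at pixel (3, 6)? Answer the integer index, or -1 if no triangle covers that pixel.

T0:
  2·area = 44  (B↔C swapped to make it positive)
  edge (0, 0)→(6, 8): d=(6,8) right/bottom  bias=-1
  edge (6, 8)→(2, 10): d=(-4,2) right/bottom  bias=-1
  edge (2, 10)→(0, 0): d=(-2,-10) top-left  bias=+0
    (0,1)@(1, 3): e=[10,30,4] → X
    (1,1)@(3, 3): e=[-6,26,24] → .
    (0,2)@(1, 5): e=[22,22,0] → X  [on edge]
    (1,2)@(3, 5): e=[6,18,20] → X
    (2,2)@(5, 5): e=[-10,14,40] → .
    (0,3)@(1, 7): e=[34,14,-4] → .
    (1,3)@(3, 7): e=[18,10,16] → X
    (2,3)@(5, 7): e=[2,6,36] → X
    (3,3)@(7, 7): e=[-14,2,56] → .
    (1,4)@(3, 9): e=[30,2,12] → X
    (2,4)@(5, 9): e=[14,-2,32] → .
    (1,5)@(3, 11): e=[42,-6,8] → .
    (1,7)@(3, 15): e=[66,-22,0] → .  [on edge]
  covered (6 px):
    . . . . . .
    X . . . . .
    X X . . . .
    . X X . . .
    . X . . . .
    . . . . . .
    . . . . . .
    . . . . . .
T1:
  2·area = 23
  edge (10, 14)→(3, 13): d=(-7,-1) top-left  bias=+0
  edge (3, 13)→(5, 10): d=(2,-3) top-left  bias=+0
  edge (5, 10)→(10, 14): d=(5,4) right/bottom  bias=-1
    (5,0)@(11, 1): e=[92,0,-69] → .  [on edge]
    (3,3)@(7, 7): e=[46,0,-23] → .  [on edge]
    (2,5)@(5, 11): e=[16,2,5] → X
    (3,5)@(7, 11): e=[18,8,-3] → .
    (1,6)@(3, 13): e=[0,0,23] → X  [on edge]
    (3,6)@(7, 13): e=[4,12,7] → X
    (4,6)@(9, 13): e=[6,18,-1] → .
    (1,7)@(3, 15): e=[-14,4,33] → .
    (2,7)@(5, 15): e=[-12,10,25] → .
    (3,7)@(7, 15): e=[-10,16,17] → .
  covered (4 px):
    . . . . . .
    . . . . . .
    . . . . . .
    . . . . . .
    . . . . . .
    . . X . . .
    . X X X . .
    . . . . . .

Z-buffer (winner per pixel, '.' = empty):
  . . . . . .
  0 . . . . .
  0 0 . . . .
  . 0 0 . . .
  . 0 . . . .
  . . 1 . . .
  . 1 1 1 . .
  . . . . . .

Final: 1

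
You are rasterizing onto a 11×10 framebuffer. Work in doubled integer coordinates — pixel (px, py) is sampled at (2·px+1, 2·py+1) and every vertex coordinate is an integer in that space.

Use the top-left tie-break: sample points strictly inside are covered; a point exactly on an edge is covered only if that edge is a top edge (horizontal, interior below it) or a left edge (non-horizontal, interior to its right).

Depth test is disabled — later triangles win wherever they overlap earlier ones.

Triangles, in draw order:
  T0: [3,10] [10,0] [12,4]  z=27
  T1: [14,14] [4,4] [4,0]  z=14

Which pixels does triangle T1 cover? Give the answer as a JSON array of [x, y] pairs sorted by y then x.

T0:
  2·area = 48
  edge (3, 10)→(10, 0): d=(7,-10) top-left  bias=+0
  edge (10, 0)→(12, 4): d=(2,4) right/bottom  bias=-1
  edge (12, 4)→(3, 10): d=(-9,6) right/bottom  bias=-1
    (4,1)@(9, 3): e=[11,10,27] → #
    (5,1)@(11, 3): e=[31,2,15] → #
    (6,1)@(13, 3): e=[51,-6,3] → ·
    (3,2)@(7, 5): e=[5,22,21] → #
    (5,2)@(11, 5): e=[45,6,-3] → ·
    (3,3)@(7, 7): e=[19,26,3] → #
    (4,3)@(9, 7): e=[39,18,-9] → ·
    (3,4)@(7, 9): e=[33,30,-15] → ·
  covered (5 px):
    · · · · · · · · · · ·
    · · · · # # · · · · ·
    · · · # # · · · · · ·
    · · · # · · · · · · ·
    · · · · · · · · · · ·
    · · · · · · · · · · ·
    · · · · · · · · · · ·
    · · · · · · · · · · ·
    · · · · · · · · · · ·
    · · · · · · · · · · ·
T1:
  2·area = 40
  edge (14, 14)→(4, 4): d=(-10,-10) top-left  bias=+0
  edge (4, 4)→(4, 0): d=(0,-4) top-left  bias=+0
  edge (4, 0)→(14, 14): d=(10,14) right/bottom  bias=-1
    (0,0)@(1, 1): e=[0,-12,52] → ·  [on edge]
    (1,1)@(3, 3): e=[0,-4,44] → ·  [on edge]
    (2,1)@(5, 3): e=[20,4,16] → #
    (3,1)@(7, 3): e=[40,12,-12] → ·
    (2,2)@(5, 5): e=[0,4,36] → #  [on edge]
    (3,2)@(7, 5): e=[20,12,8] → #
    (4,2)@(9, 5): e=[40,20,-20] → ·
    (2,3)@(5, 7): e=[-20,4,56] → ·
    (3,3)@(7, 7): e=[0,12,28] → #  [on edge]
    (4,3)@(9, 7): e=[20,20,0] → ·  [on edge]
    (3,4)@(7, 9): e=[-20,12,48] → ·
    (4,4)@(9, 9): e=[0,20,20] → #  [on edge]
    (5,5)@(11, 11): e=[0,28,12] → #  [on edge]
    (6,6)@(13, 13): e=[0,36,4] → #  [on edge]
    (7,7)@(15, 15): e=[0,44,-4] → ·  [on edge]
    (8,8)@(17, 17): e=[0,52,-12] → ·  [on edge]
    (9,9)@(19, 19): e=[0,60,-20] → ·  [on edge]
  covered (7 px):
    · · · · · · · · · · ·
    · · # · · · · · · · ·
    · · # # · · · · · · ·
    · · · # · · · · · · ·
    · · · · # · · · · · ·
    · · · · · # · · · · ·
    · · · · · · # · · · ·
    · · · · · · · · · · ·
    · · · · · · · · · · ·
    · · · · · · · · · · ·

Result: [[2,1],[2,2],[3,2],[3,3],[4,4],[5,5],[6,6]]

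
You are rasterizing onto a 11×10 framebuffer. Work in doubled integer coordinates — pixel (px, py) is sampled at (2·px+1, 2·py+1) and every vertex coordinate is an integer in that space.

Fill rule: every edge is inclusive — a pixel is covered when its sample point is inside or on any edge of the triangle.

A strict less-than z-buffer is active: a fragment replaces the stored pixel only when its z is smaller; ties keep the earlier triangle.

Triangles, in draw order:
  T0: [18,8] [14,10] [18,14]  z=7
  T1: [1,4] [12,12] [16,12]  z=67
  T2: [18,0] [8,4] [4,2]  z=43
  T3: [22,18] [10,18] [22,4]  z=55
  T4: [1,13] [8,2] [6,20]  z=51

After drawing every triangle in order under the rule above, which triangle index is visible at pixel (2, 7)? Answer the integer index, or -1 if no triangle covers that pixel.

T0:
  2·area = 24  (B↔C swapped to make it positive)
  edge (18, 8)→(18, 14): d=(0,6) inclusive
  edge (18, 14)→(14, 10): d=(-4,-4) inclusive
  edge (14, 10)→(18, 8): d=(4,-2) inclusive
    (2,0)@(5, 1): e=[78,0,-54] → .  [on edge]
    (3,1)@(7, 3): e=[66,0,-42] → .  [on edge]
    (4,2)@(9, 5): e=[54,0,-30] → .  [on edge]
    (5,3)@(11, 7): e=[42,0,-18] → .  [on edge]
    (6,4)@(13, 9): e=[30,0,-6] → .  [on edge]
    (8,4)@(17, 9): e=[6,16,2] → X
    (9,4)@(19, 9): e=[-6,24,6] → .
    (7,5)@(15, 11): e=[18,0,6] → X  [on edge]
    (9,5)@(19, 11): e=[-6,16,14] → .
    (7,6)@(15, 13): e=[18,-8,14] → .
    (8,6)@(17, 13): e=[6,0,18] → X  [on edge]
    (9,6)@(19, 13): e=[-6,8,22] → .
    (9,7)@(19, 15): e=[-6,0,30] → .  [on edge]
    (10,8)@(21, 17): e=[-18,0,42] → .  [on edge]
  covered (4 px):
    . . . . . . . . . . .
    . . . . . . . . . . .
    . . . . . . . . . . .
    . . . . . . . . . . .
    . . . . . . . . X . .
    . . . . . . . X X . .
    . . . . . . . . X . .
    . . . . . . . . . . .
    . . . . . . . . . . .
    . . . . . . . . . . .
T1:
  2·area = 32  (B↔C swapped to make it positive)
  edge (1, 4)→(16, 12): d=(15,8) inclusive
  edge (16, 12)→(12, 12): d=(-4,0) inclusive
  edge (12, 12)→(1, 4): d=(-11,-8) inclusive
    (4,4)@(9, 9): e=[11,12,9] → X
    (5,4)@(11, 9): e=[-5,12,25] → .
    (4,5)@(9, 11): e=[41,4,-13] → .
    (5,5)@(11, 11): e=[25,4,3] → X
    (6,5)@(13, 11): e=[9,4,19] → X
    (7,5)@(15, 11): e=[-7,4,35] → .
    (5,6)@(11, 13): e=[55,-4,-19] → .
    (6,6)@(13, 13): e=[39,-4,-3] → .
  covered (3 px):
    . . . . . . . . . . .
    . . . . . . . . . . .
    . . . . . . . . . . .
    . . . . . . . . . . .
    . . . . X . . . . . .
    . . . . . X X . . . .
    . . . . . . . . . . .
    . . . . . . . . . . .
    . . . . . . . . . . .
    . . . . . . . . . . .
T2:
  2·area = 36
  edge (18, 0)→(8, 4): d=(-10,4) inclusive
  edge (8, 4)→(4, 2): d=(-4,-2) inclusive
  edge (4, 2)→(18, 0): d=(14,-2) inclusive
    (5,0)@(11, 1): e=[18,18,0] → X  [on edge]
    (6,0)@(13, 1): e=[10,22,4] → X
    (7,0)@(15, 1): e=[2,26,8] → X
    (8,0)@(17, 1): e=[-6,30,12] → .
    (3,1)@(7, 3): e=[14,2,20] → X
    (4,1)@(9, 3): e=[6,6,24] → X
    (5,1)@(11, 3): e=[-2,10,28] → .
    (6,1)@(13, 3): e=[-10,14,32] → .
    (7,1)@(15, 3): e=[-18,18,36] → .
    (3,2)@(7, 5): e=[-6,-6,48] → .
    (4,2)@(9, 5): e=[-14,-2,52] → .
  covered (5 px):
    . . . . . X X X . . .
    . . . X X . . . . . .
    . . . . . . . . . . .
    . . . . . . . . . . .
    . . . . . . . . . . .
    . . . . . . . . . . .
    . . . . . . . . . . .
    . . . . . . . . . . .
    . . . . . . . . . . .
    . . . . . . . . . . .
T3:
  2·area = 168
  edge (22, 18)→(10, 18): d=(-12,0) inclusive
  edge (10, 18)→(22, 4): d=(12,-14) inclusive
  edge (22, 4)→(22, 18): d=(0,14) inclusive
    (10,3)@(21, 7): e=[132,22,14] → X
    (9,4)@(19, 9): e=[108,18,42] → X
    (8,5)@(17, 11): e=[84,14,70] → X
    (7,6)@(15, 13): e=[60,10,98] → X
    (6,7)@(13, 15): e=[36,6,126] → X
    (5,8)@(11, 17): e=[12,2,154] → X
    (5,9)@(11, 19): e=[-12,26,154] → .
    (6,9)@(13, 19): e=[-12,54,126] → .
    (7,9)@(15, 19): e=[-12,82,98] → .
    (8,9)@(17, 19): e=[-12,110,70] → .
    (9,9)@(19, 19): e=[-12,138,42] → .
    (10,9)@(21, 19): e=[-12,166,14] → .
  covered (21 px):
    . . . . . . . . . . .
    . . . . . . . . . . .
    . . . . . . . . . . .
    . . . . . . . . . . X
    . . . . . . . . . X X
    . . . . . . . . X X X
    . . . . . . . X X X X
    . . . . . . X X X X X
    . . . . . X X X X X X
    . . . . . . . . . . .
T4:
  2·area = 104
  edge (1, 13)→(8, 2): d=(7,-11) inclusive
  edge (8, 2)→(6, 20): d=(-2,18) inclusive
  edge (6, 20)→(1, 13): d=(-5,-7) inclusive
    (3,2)@(7, 5): e=[10,12,82] → X
    (4,2)@(9, 5): e=[32,-24,96] → .
    (2,3)@(5, 7): e=[2,44,58] → X
    (4,3)@(9, 7): e=[46,-28,86] → .
    (2,4)@(5, 9): e=[16,40,48] → X
    (4,4)@(9, 9): e=[60,-32,76] → .
    (1,5)@(3, 11): e=[8,72,24] → X
    (3,5)@(7, 11): e=[52,0,52] → X  [on edge]
    (4,5)@(9, 11): e=[74,-36,66] → .
    (0,6)@(1, 13): e=[0,104,0] → X  [on edge]
    (3,6)@(7, 13): e=[66,-4,42] → .
    (0,7)@(1, 15): e=[14,100,-10] → .
  covered (14 px):
    . . . . . . . . . . .
    . . . . . . . . . . .
    . . . X . . . . . . .
    . . X X . . . . . . .
    . . X X . . . . . . .
    . X X X . . . . . . .
    X X X . . . . . . . .
    . X X . . . . . . . .
    . . X . . . . . . . .
    . . . . . . . . . . .

Z-buffer (winner per pixel, '.' = empty):
  . . . . . 2 2 2 . . .
  . . . 2 2 . . . . . .
  . . . 4 . . . . . . .
  . . 4 4 . . . . . . 3
  . . 4 4 1 . . . 0 3 3
  . 4 4 4 . 1 1 0 0 3 3
  4 4 4 . . . . 3 0 3 3
  . 4 4 . . . 3 3 3 3 3
  . . 4 . . 3 3 3 3 3 3
  . . . . . . . . . . .

Answer: 4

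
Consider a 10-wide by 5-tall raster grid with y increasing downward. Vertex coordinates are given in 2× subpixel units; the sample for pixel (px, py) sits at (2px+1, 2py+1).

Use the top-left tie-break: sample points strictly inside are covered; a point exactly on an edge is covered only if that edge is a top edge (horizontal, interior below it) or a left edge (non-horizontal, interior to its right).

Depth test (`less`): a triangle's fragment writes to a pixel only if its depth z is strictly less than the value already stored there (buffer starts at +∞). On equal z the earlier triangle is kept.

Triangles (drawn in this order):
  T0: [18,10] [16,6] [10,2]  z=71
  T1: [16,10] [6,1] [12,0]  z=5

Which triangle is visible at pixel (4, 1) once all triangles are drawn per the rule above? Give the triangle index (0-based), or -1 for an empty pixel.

T0:
  2·area = 16  (B↔C swapped to make it positive)
  edge (18, 10)→(10, 2): d=(-8,-8) top-left  bias=+0
  edge (10, 2)→(16, 6): d=(6,4) right/bottom  bias=-1
  edge (16, 6)→(18, 10): d=(2,4) right/bottom  bias=-1
    (4,0)@(9, 1): e=[0,-2,18] → ·  [on edge]
    (5,1)@(11, 3): e=[0,2,14] → #  [on edge]
    (6,1)@(13, 3): e=[16,-6,6] → ·
    (5,2)@(11, 5): e=[-16,14,18] → ·
    (6,2)@(13, 5): e=[0,6,10] → #  [on edge]
    (7,2)@(15, 5): e=[16,-2,2] → ·
    (6,3)@(13, 7): e=[-16,18,14] → ·
    (7,3)@(15, 7): e=[0,10,6] → #  [on edge]
    (8,3)@(17, 7): e=[16,2,-2] → ·
    (7,4)@(15, 9): e=[-16,22,10] → ·
    (8,4)@(17, 9): e=[0,14,2] → #  [on edge]
    (9,4)@(19, 9): e=[16,6,-6] → ·
  covered (4 px):
    · · · · · · · · · ·
    · · · · · # · · · ·
    · · · · · · # · · ·
    · · · · · · · # · ·
    · · · · · · · · # ·
T1:
  2·area = 64
  edge (16, 10)→(6, 1): d=(-10,-9) top-left  bias=+0
  edge (6, 1)→(12, 0): d=(6,-1) top-left  bias=+0
  edge (12, 0)→(16, 10): d=(4,10) right/bottom  bias=-1
    (3,0)@(7, 1): e=[9,1,54] → #
    (4,0)@(9, 1): e=[27,3,34] → #
    (5,0)@(11, 1): e=[45,5,14] → #
    (6,0)@(13, 1): e=[63,7,-6] → ·
    (3,1)@(7, 3): e=[-11,13,62] → ·
    (4,1)@(9, 3): e=[7,15,42] → #
    (6,1)@(13, 3): e=[43,19,2] → #
    (7,1)@(15, 3): e=[61,21,-18] → ·
    (4,2)@(9, 5): e=[-13,27,50] → ·
    (5,2)@(11, 5): e=[5,29,30] → #
    (7,2)@(15, 5): e=[41,33,-10] → ·
    (5,3)@(11, 7): e=[-15,41,38] → ·
  covered (10 px):
    · · · # # # · · · ·
    · · · · # # # · · ·
    · · · · · # # · · ·
    · · · · · · # · · ·
    · · · · · · · # · ·

Z-buffer (winner per pixel, '.' = empty):
  . . . 1 1 1 . . . .
  . . . . 1 1 1 . . .
  . . . . . 1 1 . . .
  . . . . . . 1 0 . .
  . . . . . . . 1 0 .

Final: 1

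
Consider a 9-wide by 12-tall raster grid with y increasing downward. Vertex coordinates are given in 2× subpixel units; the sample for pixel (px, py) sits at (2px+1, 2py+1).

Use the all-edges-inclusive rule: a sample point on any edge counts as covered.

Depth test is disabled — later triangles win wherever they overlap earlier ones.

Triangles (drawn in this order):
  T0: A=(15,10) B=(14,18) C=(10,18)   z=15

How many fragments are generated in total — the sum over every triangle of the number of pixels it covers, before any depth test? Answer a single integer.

T0:
  2·area = 32
  edge (15, 10)→(14, 18): d=(-1,8) inclusive
  edge (14, 18)→(10, 18): d=(-4,0) inclusive
  edge (10, 18)→(15, 10): d=(5,-8) inclusive
    (6,7)@(13, 15): e=[11,12,9] → #
    (7,7)@(15, 15): e=[-5,12,25] → ·
    (5,8)@(11, 17): e=[25,4,3] → #
    (7,8)@(15, 17): e=[-7,4,35] → ·
    (5,9)@(11, 19): e=[23,-4,13] → ·
    (6,9)@(13, 19): e=[7,-4,29] → ·
  covered (3 px):
    · · · · · · · · ·
    · · · · · · · · ·
    · · · · · · · · ·
    · · · · · · · · ·
    · · · · · · · · ·
    · · · · · · · · ·
    · · · · · · · · ·
    · · · · · · # · ·
    · · · · · # # · ·
    · · · · · · · · ·
    · · · · · · · · ·
    · · · · · · · · ·

Result: 3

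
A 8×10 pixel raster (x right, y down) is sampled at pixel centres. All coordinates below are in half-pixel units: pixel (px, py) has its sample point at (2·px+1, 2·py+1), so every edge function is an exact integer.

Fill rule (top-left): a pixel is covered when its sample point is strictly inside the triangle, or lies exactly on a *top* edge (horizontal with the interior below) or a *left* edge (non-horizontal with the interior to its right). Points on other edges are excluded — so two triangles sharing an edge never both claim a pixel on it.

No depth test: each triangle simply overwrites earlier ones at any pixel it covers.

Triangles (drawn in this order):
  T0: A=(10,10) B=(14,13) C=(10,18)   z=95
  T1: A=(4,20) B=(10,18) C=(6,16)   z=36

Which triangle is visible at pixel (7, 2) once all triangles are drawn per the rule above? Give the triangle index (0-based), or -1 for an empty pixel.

T0:
  2·area = 32
  edge (10, 10)→(14, 13): d=(4,3) right/bottom  bias=-1
  edge (14, 13)→(10, 18): d=(-4,5) right/bottom  bias=-1
  edge (10, 18)→(10, 10): d=(0,-8) top-left  bias=+0
    (5,5)@(11, 11): e=[1,23,8] → #
    (6,5)@(13, 11): e=[-5,13,24] → ·
    (5,6)@(11, 13): e=[9,15,8] → #
    (6,6)@(13, 13): e=[3,5,24] → #
    (7,6)@(15, 13): e=[-3,-5,40] → ·
    (5,7)@(11, 15): e=[17,7,8] → #
    (6,7)@(13, 15): e=[11,-3,24] → ·
    (5,8)@(11, 17): e=[25,-1,8] → ·
  covered (4 px):
    · · · · · · · ·
    · · · · · · · ·
    · · · · · · · ·
    · · · · · · · ·
    · · · · · · · ·
    · · · · · # · ·
    · · · · · # # ·
    · · · · · # · ·
    · · · · · · · ·
    · · · · · · · ·
T1:
  2·area = 20  (B↔C swapped to make it positive)
  edge (4, 20)→(6, 16): d=(2,-4) top-left  bias=+0
  edge (6, 16)→(10, 18): d=(4,2) right/bottom  bias=-1
  edge (10, 18)→(4, 20): d=(-6,2) right/bottom  bias=-1
    (3,8)@(7, 17): e=[6,2,12] → #
    (4,8)@(9, 17): e=[14,-2,8] → ·
    (6,8)@(13, 17): e=[30,-10,0] → ·  [on edge]
    (2,9)@(5, 19): e=[2,14,4] → #
    (3,9)@(7, 19): e=[10,10,0] → ·  [on edge]
  covered (2 px):
    · · · · · · · ·
    · · · · · · · ·
    · · · · · · · ·
    · · · · · · · ·
    · · · · · · · ·
    · · · · · · · ·
    · · · · · · · ·
    · · · · · · · ·
    · · · # · · · ·
    · · # · · · · ·

Z-buffer (winner per pixel, '.' = empty):
  . . . . . . . .
  . . . . . . . .
  . . . . . . . .
  . . . . . . . .
  . . . . . . . .
  . . . . . 0 . .
  . . . . . 0 0 .
  . . . . . 0 . .
  . . . 1 . . . .
  . . 1 . . . . .

Answer: -1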